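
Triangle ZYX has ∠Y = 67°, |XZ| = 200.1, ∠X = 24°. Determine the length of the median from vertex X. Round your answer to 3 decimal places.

The third angle is ∠Z = 180° − ∠Y − ∠X = 89.00°.
Law of sines: |YX| = |XZ|·sin Z/sin Y ≈ 217.35.
Law of sines: |ZY| = |XZ|·sin X/sin Y ≈ 88.417.
Median from X: ½√(2·|YX|² + 2·|XZ|² − |ZY|²) ≈ 204.17.

m_X ≈ 204.171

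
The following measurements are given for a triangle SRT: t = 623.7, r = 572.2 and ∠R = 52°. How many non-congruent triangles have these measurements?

2

t·sin R = 623.7·sin(52°) ≈ 491.5.
Since t sin R < r < t (491.5 < 572.2 < 623.7), two triangles exist.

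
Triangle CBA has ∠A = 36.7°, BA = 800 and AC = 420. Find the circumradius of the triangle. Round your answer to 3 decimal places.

By the law of cosines, CB² = BA² + AC² − 2·BA·AC·cos A = 2.7761e+05, so CB ≈ 526.88.
Area = ½·BA·AC·sin A ≈ 1.004e+05.
Circumradius = CB/(2 sin A) ≈ 440.81.

440.815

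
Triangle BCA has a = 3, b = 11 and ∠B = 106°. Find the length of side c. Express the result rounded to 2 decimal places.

Law of sines: sin A = a·sin B/b ≈ 0.26216.
Since b ≥ a, only the acute value applies: ∠A ≈ 15.20°.
Then ∠C = 180° − ∠B − ∠A ≈ 58.80°.
Law of sines gives c = b·sin C/sin B ≈ 9.7883.

9.79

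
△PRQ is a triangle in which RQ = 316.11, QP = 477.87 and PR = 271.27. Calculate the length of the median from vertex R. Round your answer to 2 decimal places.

Median from R: ½√(2·PR² + 2·RQ² − QP²) ≈ 172.24.

172.24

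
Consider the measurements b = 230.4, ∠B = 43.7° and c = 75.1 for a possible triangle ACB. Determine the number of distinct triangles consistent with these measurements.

1

c·sin B = 75.1·sin(43.7°) ≈ 51.89.
Since b ≥ c, exactly one triangle exists.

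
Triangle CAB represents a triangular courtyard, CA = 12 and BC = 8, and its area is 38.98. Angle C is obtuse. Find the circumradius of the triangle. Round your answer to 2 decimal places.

From area = ½·BC·CA·sin C, we get sin C = 2·area/(BC·CA) ≈ 0.81208.
Taking the obtuse solution, ∠C ≈ 125.70°.
Law of cosines then gives AB ≈ 17.89.
Circumradius = AB/(2 sin C) ≈ 11.015.

R ≈ 11.01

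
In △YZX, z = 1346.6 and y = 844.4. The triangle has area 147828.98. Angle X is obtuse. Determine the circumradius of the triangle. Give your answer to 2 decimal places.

R ≈ 4178.71

From area = ½·y·z·sin X, we get sin X = 2·area/(y·z) ≈ 0.26002.
Taking the obtuse solution, ∠X ≈ 164.93°.
Law of cosines then gives x ≈ 2173.1.
Circumradius = x/(2 sin X) ≈ 4178.7.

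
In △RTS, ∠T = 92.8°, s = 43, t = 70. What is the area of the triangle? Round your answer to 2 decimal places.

area ≈ 1141.90

Law of sines: sin S = s·sin T/t ≈ 0.61355.
Since t ≥ s, only the acute value applies: ∠S ≈ 37.85°.
Then ∠R = 180° − ∠T − ∠S ≈ 49.35°.
Law of sines gives r = t·sin R/sin T ≈ 53.175.
Area = ½·t·s·sin R ≈ 1141.9.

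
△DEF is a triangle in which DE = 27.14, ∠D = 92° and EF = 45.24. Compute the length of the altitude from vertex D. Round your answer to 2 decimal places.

Law of sines: sin F = DE·sin D/EF ≈ 0.59955.
Since EF ≥ DE, only the acute value applies: ∠F ≈ 36.84°.
Then ∠E = 180° − ∠D − ∠F ≈ 51.16°.
Law of sines gives FD = EF·sin E/sin D ≈ 35.26.
Area = ½·EF·DE·sin E ≈ 478.19.
The altitude from D has length 2·area/EF ≈ 21.14.

21.14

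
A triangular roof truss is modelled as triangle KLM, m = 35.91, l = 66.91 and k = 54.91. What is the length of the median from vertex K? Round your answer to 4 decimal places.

46.1461

Median from K: ½√(2·l² + 2·m² − k²) ≈ 46.146.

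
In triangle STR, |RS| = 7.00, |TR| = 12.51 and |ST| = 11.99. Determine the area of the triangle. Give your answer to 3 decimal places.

Semiperimeter s = (12.51 + 7 + 11.99)/2 = 15.75.
Heron's formula: area = √(15.75·3.24·8.75·3.76) ≈ 40.974.

40.974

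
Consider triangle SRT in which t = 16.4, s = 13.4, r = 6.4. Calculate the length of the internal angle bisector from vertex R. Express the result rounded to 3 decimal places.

14.478

By the law of cosines, cos R = (t² + s² − r²) / (2·t·s) ≈ 0.92728, so ∠R ≈ 21.98°.
The bisector from R has length 2·t·s·cos(∠R/2)/(t+s) ≈ 14.478.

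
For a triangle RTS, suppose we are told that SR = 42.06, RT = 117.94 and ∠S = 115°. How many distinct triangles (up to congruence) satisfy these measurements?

SR·sin S = 42.06·sin(115°) ≈ 38.12.
Since ∠S is not acute, a triangle exists only if RT > SR; here RT > SR, so there is exactly one triangle.

1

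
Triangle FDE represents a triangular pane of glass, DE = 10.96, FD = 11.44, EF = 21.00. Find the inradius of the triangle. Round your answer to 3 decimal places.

r ≈ 1.885

Semiperimeter s = (10.96 + 21 + 11.44)/2 = 21.7.
Heron's formula: area = √(21.7·10.74·0.7·10.26) ≈ 40.912.
Inradius = area/s = 40.912/21.7 ≈ 1.8854.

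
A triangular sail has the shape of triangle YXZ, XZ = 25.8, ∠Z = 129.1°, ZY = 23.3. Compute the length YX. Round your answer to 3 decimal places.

44.348

By the law of cosines, YX² = XZ² + ZY² − 2·XZ·ZY·cos Z = 1966.8, so YX ≈ 44.348.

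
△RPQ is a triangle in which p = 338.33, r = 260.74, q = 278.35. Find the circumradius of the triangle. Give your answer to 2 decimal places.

173.16

By the law of cosines, cos R = (p² + q² − r²) / (2·p·q) ≈ 0.65815, so ∠R ≈ 48.84°.
Circumradius = r/(2 sin R) ≈ 173.16.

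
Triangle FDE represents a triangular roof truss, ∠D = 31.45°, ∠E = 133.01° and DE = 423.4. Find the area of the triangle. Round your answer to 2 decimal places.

The third angle is ∠F = 180° − ∠D − ∠E = 15.54°.
Law of sines: EF = DE·sin D/sin F ≈ 824.57.
Law of sines: FD = DE·sin E/sin F ≈ 1155.6.
Area = ½·DE·EF·sin E ≈ 1.2765e+05.

127645.02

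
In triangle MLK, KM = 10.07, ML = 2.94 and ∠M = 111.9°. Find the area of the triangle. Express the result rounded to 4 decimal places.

Area = ½·KM·ML·sin M ≈ 13.735.

area ≈ 13.7347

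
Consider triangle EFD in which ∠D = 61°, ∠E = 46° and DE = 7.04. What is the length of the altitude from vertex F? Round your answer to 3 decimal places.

h_F ≈ 4.632

The third angle is ∠F = 180° − ∠D − ∠E = 73.00°.
Law of sines: FD = DE·sin E/sin F ≈ 5.2955.
Law of sines: EF = DE·sin D/sin F ≈ 6.4387.
Area = ½·DE·FD·sin D ≈ 16.303.
The altitude from F has length 2·area/DE ≈ 4.6316.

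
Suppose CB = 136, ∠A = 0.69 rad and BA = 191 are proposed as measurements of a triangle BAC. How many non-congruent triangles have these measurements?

BA·sin A = 191·sin(0.69 rad) ≈ 121.6.
Since BA sin A < CB < BA (121.6 < 136 < 191), two triangles exist.

2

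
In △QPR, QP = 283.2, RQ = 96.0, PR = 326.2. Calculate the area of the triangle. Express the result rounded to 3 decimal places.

Semiperimeter s = (326.2 + 96 + 283.2)/2 = 352.7.
Heron's formula: area = √(352.7·26.5·256.7·69.5) ≈ 12913.

area ≈ 12913.115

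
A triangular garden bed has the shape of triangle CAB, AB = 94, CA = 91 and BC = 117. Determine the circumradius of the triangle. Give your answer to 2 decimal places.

By the law of cosines, cos C = (BC² + CA² − AB²) / (2·BC·CA) ≈ 0.61679, so ∠C ≈ 51.92°.
Circumradius = AB/(2 sin C) ≈ 59.711.

R ≈ 59.71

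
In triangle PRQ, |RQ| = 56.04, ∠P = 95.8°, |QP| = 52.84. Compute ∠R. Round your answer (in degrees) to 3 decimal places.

69.730

Law of sines: sin R = |QP|·sin P/|RQ| ≈ 0.93807.
Since |RQ| ≥ |QP|, only the acute value applies: ∠R ≈ 69.73°.
Then ∠Q = 180° − ∠P − ∠R ≈ 14.47°.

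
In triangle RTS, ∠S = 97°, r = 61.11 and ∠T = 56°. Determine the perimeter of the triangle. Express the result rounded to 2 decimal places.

306.31

The third angle is ∠R = 180° − ∠T − ∠S = 27.00°.
Law of sines: t = r·sin T/sin R ≈ 111.59.
Law of sines: s = r·sin S/sin R ≈ 133.6.
Semiperimeter p = (61.11+111.59+133.6)/2 = 153.15.
Perimeter = 61.11 + 111.59 + 133.6 = 306.31.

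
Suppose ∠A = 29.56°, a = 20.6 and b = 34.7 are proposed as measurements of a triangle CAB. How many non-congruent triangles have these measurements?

b·sin A = 34.7·sin(29.56°) ≈ 17.12.
Since b sin A < a < b (17.12 < 20.6 < 34.7), two triangles exist.

2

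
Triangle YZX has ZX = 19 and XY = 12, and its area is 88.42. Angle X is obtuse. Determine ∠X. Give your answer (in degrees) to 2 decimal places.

∠X ≈ 129.14°

From area = ½·ZX·XY·sin X, we get sin X = 2·area/(ZX·XY) ≈ 0.77561.
Taking the obtuse solution, ∠X ≈ 129.14°.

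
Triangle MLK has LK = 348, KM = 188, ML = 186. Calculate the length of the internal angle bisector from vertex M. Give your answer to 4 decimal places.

68.5045

By the law of cosines, cos M = (KM² + ML² − LK²) / (2·KM·ML) ≈ -0.73158, so ∠M ≈ 137.02°.
The bisector from M has length 2·KM·ML·cos(∠M/2)/(KM+ML) ≈ 68.504.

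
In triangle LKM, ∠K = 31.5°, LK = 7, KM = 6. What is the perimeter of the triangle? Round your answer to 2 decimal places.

16.66

By the law of cosines, ML² = LK² + KM² − 2·LK·KM·cos K = 13.378, so ML ≈ 3.6576.
Semiperimeter s = (6+3.6576+7)/2 = 8.3288.
Perimeter = 6 + 3.6576 + 7 = 16.658.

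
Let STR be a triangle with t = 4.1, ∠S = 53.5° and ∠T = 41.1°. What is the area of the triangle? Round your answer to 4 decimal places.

The third angle is ∠R = 180° − ∠S − ∠T = 85.40°.
Law of sines: s = t·sin S/sin T ≈ 5.0136.
Law of sines: r = t·sin R/sin T ≈ 6.2168.
Area = ½·t·s·sin R ≈ 10.245.

area ≈ 10.2448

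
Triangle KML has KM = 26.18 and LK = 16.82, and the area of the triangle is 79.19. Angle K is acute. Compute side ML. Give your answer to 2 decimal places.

From area = ½·LK·KM·sin K, we get sin K = 2·area/(LK·KM) ≈ 0.35967.
Taking the acute solution, ∠K ≈ 21.08°.
Law of cosines then gives ML ≈ 12.106.

12.11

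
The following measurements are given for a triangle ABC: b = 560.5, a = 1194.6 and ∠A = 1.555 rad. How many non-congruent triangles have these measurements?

1

b·sin A = 560.5·sin(1.555 rad) ≈ 560.4.
Since a ≥ b, exactly one triangle exists.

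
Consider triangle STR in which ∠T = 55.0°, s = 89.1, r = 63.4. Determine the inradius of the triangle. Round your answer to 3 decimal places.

By the law of cosines, t² = r² + s² − 2·r·s·cos T = 5478.2, so t ≈ 74.015.
Area = ½·r·s·sin T ≈ 2313.7.
Semiperimeter p = (89.1+74.015+63.4)/2 = 113.26.
Inradius = area/p = 2313.7/113.26 ≈ 20.428.

20.428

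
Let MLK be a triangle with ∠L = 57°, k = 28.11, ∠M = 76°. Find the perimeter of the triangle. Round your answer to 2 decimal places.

The third angle is ∠K = 180° − ∠M − ∠L = 47.00°.
Law of sines: m = k·sin M/sin K ≈ 37.294.
Law of sines: l = k·sin L/sin K ≈ 32.235.
Semiperimeter s = (37.294+32.235+28.11)/2 = 48.819.
Perimeter = 37.294 + 32.235 + 28.11 = 97.639.

97.64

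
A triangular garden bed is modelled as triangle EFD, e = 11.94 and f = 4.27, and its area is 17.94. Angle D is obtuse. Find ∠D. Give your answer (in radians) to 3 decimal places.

2.361

From area = ½·e·f·sin D, we get sin D = 2·area/(e·f) ≈ 0.70375.
Taking the obtuse solution, ∠D ≈ 2.3609 rad.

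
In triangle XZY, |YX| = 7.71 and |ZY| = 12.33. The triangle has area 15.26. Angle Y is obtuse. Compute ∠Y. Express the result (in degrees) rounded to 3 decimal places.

161.274

From area = ½·|ZY|·|YX|·sin Y, we get sin Y = 2·area/(|ZY|·|YX|) ≈ 0.32105.
Taking the obtuse solution, ∠Y ≈ 161.27°.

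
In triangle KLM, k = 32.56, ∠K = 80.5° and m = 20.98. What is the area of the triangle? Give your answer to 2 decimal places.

Law of sines: sin M = m·sin K/k ≈ 0.63551.
Since k ≥ m, only the acute value applies: ∠M ≈ 39.46°.
Then ∠L = 180° − ∠K − ∠M ≈ 60.04°.
Law of sines gives l = k·sin L/sin K ≈ 28.602.
Area = ½·k·m·sin L ≈ 295.92.

area ≈ 295.92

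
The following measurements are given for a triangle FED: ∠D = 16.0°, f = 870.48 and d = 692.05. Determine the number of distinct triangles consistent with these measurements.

2

f·sin D = 870.48·sin(16.0°) ≈ 239.9.
Since f sin D < d < f (239.9 < 692.05 < 870.48), two triangles exist.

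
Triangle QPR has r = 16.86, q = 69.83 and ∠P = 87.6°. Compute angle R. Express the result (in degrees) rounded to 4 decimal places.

By the law of cosines, p² = r² + q² − 2·r·q·cos P = 5061.9, so p ≈ 71.147.
Law of cosines again: cos R = (q² + p² − r²)/(2·q·p) ≈ 0.97157, so ∠R ≈ 13.70°.

13.6958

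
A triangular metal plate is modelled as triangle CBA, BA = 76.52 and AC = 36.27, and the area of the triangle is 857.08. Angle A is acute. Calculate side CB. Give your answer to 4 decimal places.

From area = ½·BA·AC·sin A, we get sin A = 2·area/(BA·AC) ≈ 0.61763.
Taking the acute solution, ∠A ≈ 38.14°.
Law of cosines then gives CB ≈ 52.965.

52.9653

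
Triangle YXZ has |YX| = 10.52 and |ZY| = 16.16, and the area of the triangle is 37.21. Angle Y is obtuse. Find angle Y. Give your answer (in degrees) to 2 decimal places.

∠Y ≈ 154.04°

From area = ½·|ZY|·|YX|·sin Y, we get sin Y = 2·area/(|ZY|·|YX|) ≈ 0.43776.
Taking the obtuse solution, ∠Y ≈ 154.04°.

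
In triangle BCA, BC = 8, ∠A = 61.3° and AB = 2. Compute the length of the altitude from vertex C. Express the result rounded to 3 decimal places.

Law of sines: sin C = AB·sin A/BC ≈ 0.21929.
Since BC ≥ AB, only the acute value applies: ∠C ≈ 12.67°.
Then ∠B = 180° − ∠A − ∠C ≈ 106.03°.
Law of sines gives CA = BC·sin B/sin A ≈ 8.7657.
Area = ½·BC·AB·sin B ≈ 7.6888.
The altitude from C has length 2·area/AB ≈ 7.6888.

7.689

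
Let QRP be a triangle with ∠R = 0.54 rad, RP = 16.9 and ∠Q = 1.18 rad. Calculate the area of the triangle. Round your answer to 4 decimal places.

area ≈ 78.5258

The third angle is ∠P = π − ∠Q − ∠R = 1.422 rad.
Law of sines: PQ = RP·sin R/sin Q ≈ 9.3974.
Law of sines: QR = RP·sin P/sin Q ≈ 18.075.
Area = ½·RP·PQ·sin P ≈ 78.526.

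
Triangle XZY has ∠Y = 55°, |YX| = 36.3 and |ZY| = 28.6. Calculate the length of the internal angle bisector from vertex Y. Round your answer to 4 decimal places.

t_Y ≈ 28.3783

By the law of cosines, |XZ|² = |ZY|² + |YX|² − 2·|ZY|·|YX|·cos Y = 944.7, so |XZ| ≈ 30.736.
The bisector from Y has length 2·|ZY|·|YX|·cos(∠Y/2)/(|ZY|+|YX|) ≈ 28.378.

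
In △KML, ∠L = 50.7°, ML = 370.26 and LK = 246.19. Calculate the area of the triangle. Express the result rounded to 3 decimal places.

Area = ½·ML·LK·sin L ≈ 35269.

35269.435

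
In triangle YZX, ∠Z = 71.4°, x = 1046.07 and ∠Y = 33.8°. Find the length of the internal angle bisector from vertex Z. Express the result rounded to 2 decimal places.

621.27

The third angle is ∠X = 180° − ∠Y − ∠Z = 74.80°.
Law of sines: y = x·sin Y/sin X ≈ 603.02.
Law of sines: z = x·sin Z/sin X ≈ 1027.4.
The bisector from Z has length 2·x·y·cos(∠Z/2)/(x+y) ≈ 621.27.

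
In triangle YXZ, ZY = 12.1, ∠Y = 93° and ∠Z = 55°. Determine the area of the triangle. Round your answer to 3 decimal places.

The third angle is ∠X = 180° − ∠Z − ∠Y = 32.00°.
Law of sines: XZ = ZY·sin Y/sin X ≈ 22.802.
Law of sines: YX = ZY·sin Z/sin X ≈ 18.704.
Area = ½·ZY·XZ·sin Z ≈ 113.01.

113.006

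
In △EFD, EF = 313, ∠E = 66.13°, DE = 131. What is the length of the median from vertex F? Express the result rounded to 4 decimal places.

292.6890

By the law of cosines, FD² = DE² + EF² − 2·DE·EF·cos E = 81945, so FD ≈ 286.26.
Median from F: ½√(2·EF² + 2·FD² − DE²) ≈ 292.69.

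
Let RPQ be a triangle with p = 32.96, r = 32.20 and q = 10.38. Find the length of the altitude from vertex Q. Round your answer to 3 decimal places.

h_Q ≈ 32.078

Semiperimeter s = (32.2 + 32.96 + 10.38)/2 = 37.77.
Heron's formula: area = √(37.77·5.57·4.81·27.39) ≈ 166.48.
The altitude from Q has length 2·area/q ≈ 32.078.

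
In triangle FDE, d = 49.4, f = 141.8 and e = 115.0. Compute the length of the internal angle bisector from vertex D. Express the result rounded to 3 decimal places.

By the law of cosines, cos D = (e² + f² − d²) / (2·e·f) ≈ 0.94720, so ∠D ≈ 18.70°.
The bisector from D has length 2·e·f·cos(∠D/2)/(e+f) ≈ 125.31.

t_D ≈ 125.314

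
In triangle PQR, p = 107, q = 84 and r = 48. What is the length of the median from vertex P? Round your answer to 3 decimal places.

Median from P: ½√(2·q² + 2·r² − p²) ≈ 42.635.

42.635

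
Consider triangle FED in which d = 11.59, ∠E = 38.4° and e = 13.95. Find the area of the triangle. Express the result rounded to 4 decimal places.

Law of sines: sin D = d·sin E/e ≈ 0.51606.
Since e ≥ d, only the acute value applies: ∠D ≈ 31.07°.
Then ∠F = 180° − ∠E − ∠D ≈ 110.53°.
Law of sines gives f = e·sin F/sin E ≈ 21.032.
Area = ½·e·d·sin F ≈ 75.705.

75.7053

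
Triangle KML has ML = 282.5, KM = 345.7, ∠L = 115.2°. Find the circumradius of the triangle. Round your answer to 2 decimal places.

R ≈ 191.03

Law of sines: sin K = ML·sin L/KM ≈ 0.73941.
Since KM ≥ ML, only the acute value applies: ∠K ≈ 47.68°.
Then ∠M = 180° − ∠L − ∠K ≈ 17.12°.
Law of sines gives LK = KM·sin M/sin L ≈ 112.46.
Circumradius = KM/(2 sin L) ≈ 191.03.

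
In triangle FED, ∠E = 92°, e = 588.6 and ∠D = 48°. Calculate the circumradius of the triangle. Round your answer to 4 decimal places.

The third angle is ∠F = 180° − ∠E − ∠D = 40.00°.
Law of sines: f = e·sin F/sin E ≈ 378.58.
Law of sines: d = e·sin D/sin E ≈ 437.68.
Circumradius = e/(2 sin E) ≈ 294.48.

R ≈ 294.4794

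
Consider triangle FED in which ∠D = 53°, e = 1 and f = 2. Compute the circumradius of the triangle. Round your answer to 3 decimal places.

By the law of cosines, d² = f² + e² − 2·f·e·cos D = 2.5927, so d ≈ 1.6102.
Area = ½·f·e·sin D ≈ 0.79864.
Circumradius = d/(2 sin D) ≈ 1.0081.

R ≈ 1.008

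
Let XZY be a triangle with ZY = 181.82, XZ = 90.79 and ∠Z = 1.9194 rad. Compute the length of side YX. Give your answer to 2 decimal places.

By the law of cosines, YX² = XZ² + ZY² − 2·XZ·ZY·cos Z = 52579, so YX ≈ 229.3.

229.30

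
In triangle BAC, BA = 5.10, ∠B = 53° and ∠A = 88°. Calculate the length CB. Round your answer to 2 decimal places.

The third angle is ∠C = 180° − ∠B − ∠A = 39.00°.
Law of sines: CB = BA·sin A/sin C ≈ 8.099.

8.10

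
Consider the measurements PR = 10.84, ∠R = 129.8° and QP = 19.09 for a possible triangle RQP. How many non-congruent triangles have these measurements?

1

PR·sin R = 10.84·sin(129.8°) ≈ 8.328.
Since ∠R is not acute, a triangle exists only if QP > PR; here QP > PR, so there is exactly one triangle.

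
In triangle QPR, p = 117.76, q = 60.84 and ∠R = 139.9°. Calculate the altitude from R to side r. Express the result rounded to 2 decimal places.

h_R ≈ 27.32

By the law of cosines, r² = q² + p² − 2·q·p·cos R = 28530, so r ≈ 168.91.
Area = ½·q·p·sin R ≈ 2307.4.
The altitude from R has length 2·area/r ≈ 27.322.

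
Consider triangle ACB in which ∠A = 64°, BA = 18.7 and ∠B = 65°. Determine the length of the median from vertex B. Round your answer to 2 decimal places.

The third angle is ∠C = 180° − ∠B − ∠A = 51.00°.
Law of sines: CB = BA·sin A/sin C ≈ 21.627.
Law of sines: AC = BA·sin B/sin C ≈ 21.808.
Median from B: ½√(2·CB² + 2·BA² − AC²) ≈ 17.024.

17.02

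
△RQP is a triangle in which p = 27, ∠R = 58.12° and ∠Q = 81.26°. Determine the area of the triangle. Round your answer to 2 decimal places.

area ≈ 469.90

The third angle is ∠P = 180° − ∠R − ∠Q = 40.62°.
Law of sines: r = p·sin R/sin P ≈ 35.216.
Law of sines: q = p·sin Q/sin P ≈ 40.991.
Area = ½·p·r·sin Q ≈ 469.9.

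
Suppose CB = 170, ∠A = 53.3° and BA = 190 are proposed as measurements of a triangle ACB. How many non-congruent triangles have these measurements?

2

BA·sin A = 190·sin(53.3°) ≈ 152.3.
Since BA sin A < CB < BA (152.3 < 170 < 190), two triangles exist.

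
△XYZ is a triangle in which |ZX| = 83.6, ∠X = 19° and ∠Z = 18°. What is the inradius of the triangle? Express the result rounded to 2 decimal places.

r ≈ 6.80

The third angle is ∠Y = 180° − ∠Z − ∠X = 143.00°.
Law of sines: |YZ| = |ZX|·sin X/sin Y ≈ 45.226.
Law of sines: |XY| = |ZX|·sin Z/sin Y ≈ 42.927.
Area = ½·|ZX|·|YZ|·sin Z ≈ 584.18.
Semiperimeter s = (45.226+83.6+42.927)/2 = 85.876.
Inradius = area/s = 584.18/85.876 ≈ 6.8025.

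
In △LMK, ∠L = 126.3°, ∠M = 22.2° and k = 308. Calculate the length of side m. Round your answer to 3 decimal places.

222.728

The third angle is ∠K = 180° − ∠L − ∠M = 31.50°.
Law of sines: m = k·sin M/sin K ≈ 222.73.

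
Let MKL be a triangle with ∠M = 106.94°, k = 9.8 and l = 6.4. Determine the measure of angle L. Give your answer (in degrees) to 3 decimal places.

By the law of cosines, m² = k² + l² − 2·k·l·cos M = 173.55, so m ≈ 13.174.
Law of cosines again: cos L = (m² + k² − l²)/(2·m·k) ≈ 0.88545, so ∠L ≈ 27.69°.

27.693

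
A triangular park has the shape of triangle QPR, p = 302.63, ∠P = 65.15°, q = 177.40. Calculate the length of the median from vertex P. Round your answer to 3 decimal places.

Law of sines: sin Q = q·sin P/p ≈ 0.53192.
Since p ≥ q, only the acute value applies: ∠Q ≈ 32.14°.
Then ∠R = 180° − ∠P − ∠Q ≈ 82.71°.
Law of sines gives r = p·sin R/sin P ≈ 330.82.
Median from P: ½√(2·r² + 2·q² − p²) ≈ 218.08.

m_P ≈ 218.080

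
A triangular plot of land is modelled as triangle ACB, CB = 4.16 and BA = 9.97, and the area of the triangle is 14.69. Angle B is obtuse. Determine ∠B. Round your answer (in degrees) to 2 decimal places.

134.90

From area = ½·CB·BA·sin B, we get sin B = 2·area/(CB·BA) ≈ 0.70838.
Taking the obtuse solution, ∠B ≈ 134.90°.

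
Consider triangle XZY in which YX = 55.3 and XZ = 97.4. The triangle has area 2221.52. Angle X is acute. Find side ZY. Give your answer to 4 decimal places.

80.3447

From area = ½·YX·XZ·sin X, we get sin X = 2·area/(YX·XZ) ≈ 0.82489.
Taking the acute solution, ∠X ≈ 55.58°.
Law of cosines then gives ZY ≈ 80.345.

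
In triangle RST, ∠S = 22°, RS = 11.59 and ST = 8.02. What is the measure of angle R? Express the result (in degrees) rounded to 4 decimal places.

By the law of cosines, TR² = RS² + ST² − 2·RS·ST·cos S = 26.282, so TR ≈ 5.1266.
Law of cosines again: cos R = (TR² + RS² − ST²)/(2·TR·RS) ≈ 0.81029, so ∠R ≈ 35.88°.

∠R ≈ 35.8761°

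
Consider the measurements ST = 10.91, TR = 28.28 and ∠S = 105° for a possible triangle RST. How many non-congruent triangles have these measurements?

ST·sin S = 10.91·sin(105°) ≈ 10.54.
Since ∠S is not acute, a triangle exists only if TR > ST; here TR > ST, so there is exactly one triangle.

1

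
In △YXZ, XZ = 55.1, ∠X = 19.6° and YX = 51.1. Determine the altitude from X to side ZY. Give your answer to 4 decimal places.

51.0513

By the law of cosines, ZY² = YX² + XZ² − 2·YX·XZ·cos X = 342.29, so ZY ≈ 18.501.
Area = ½·YX·XZ·sin X ≈ 472.25.
The altitude from X has length 2·area/ZY ≈ 51.051.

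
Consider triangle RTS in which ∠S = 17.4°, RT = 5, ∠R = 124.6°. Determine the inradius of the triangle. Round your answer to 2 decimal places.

The third angle is ∠T = 180° − ∠S − ∠R = 38.00°.
Law of sines: TS = RT·sin R/sin S ≈ 13.763.
Law of sines: SR = RT·sin T/sin S ≈ 10.294.
Area = ½·RT·TS·sin T ≈ 21.183.
Semiperimeter s = (13.763+10.294+5)/2 = 14.528.
Inradius = area/s = 21.183/14.528 ≈ 1.4581.

1.46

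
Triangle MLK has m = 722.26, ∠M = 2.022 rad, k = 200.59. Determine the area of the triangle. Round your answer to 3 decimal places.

area ≈ 55226.103

Law of sines: sin K = k·sin M/m ≈ 0.24993.
Since m ≥ k, only the acute value applies: ∠K ≈ 0.253 rad.
Then ∠L = π − ∠M − ∠K ≈ 0.867 rad.
Law of sines gives l = m·sin L/sin M ≈ 611.87.
Area = ½·m·k·sin L ≈ 55226.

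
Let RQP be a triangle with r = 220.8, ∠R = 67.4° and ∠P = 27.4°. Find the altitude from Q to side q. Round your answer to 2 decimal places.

The third angle is ∠Q = 180° − ∠P − ∠R = 85.20°.
Law of sines: q = r·sin Q/sin R ≈ 238.33.
Law of sines: p = r·sin P/sin R ≈ 110.06.
Area = ½·r·q·sin P ≈ 12108.
The altitude from Q has length 2·area/q ≈ 101.61.

101.61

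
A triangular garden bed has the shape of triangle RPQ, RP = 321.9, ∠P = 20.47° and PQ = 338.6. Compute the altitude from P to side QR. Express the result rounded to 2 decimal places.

h_P ≈ 321.65

By the law of cosines, QR² = RP² + PQ² − 2·RP·PQ·cos P = 14044, so QR ≈ 118.51.
Area = ½·RP·PQ·sin P ≈ 19059.
The altitude from P has length 2·area/QR ≈ 321.65.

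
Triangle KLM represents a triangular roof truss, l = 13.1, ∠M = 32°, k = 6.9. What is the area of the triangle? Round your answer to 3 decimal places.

Area = ½·k·l·sin M ≈ 23.95.

area ≈ 23.950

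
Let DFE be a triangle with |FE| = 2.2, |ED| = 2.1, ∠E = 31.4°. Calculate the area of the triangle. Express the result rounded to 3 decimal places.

Area = ½·|FE|·|ED|·sin E ≈ 1.2035.

1.204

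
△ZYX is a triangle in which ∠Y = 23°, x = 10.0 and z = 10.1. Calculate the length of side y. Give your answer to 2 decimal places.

4.01

By the law of cosines, y² = x² + z² − 2·x·z·cos Y = 16.068, so y ≈ 4.0085.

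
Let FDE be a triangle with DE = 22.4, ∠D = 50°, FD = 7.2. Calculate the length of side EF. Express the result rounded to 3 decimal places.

18.608

By the law of cosines, EF² = FD² + DE² − 2·FD·DE·cos D = 346.26, so EF ≈ 18.608.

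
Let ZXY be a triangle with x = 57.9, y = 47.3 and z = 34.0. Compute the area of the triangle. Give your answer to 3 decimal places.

area ≈ 804.035

Semiperimeter s = (34 + 57.9 + 47.3)/2 = 69.6.
Heron's formula: area = √(69.6·35.6·11.7·22.3) ≈ 804.04.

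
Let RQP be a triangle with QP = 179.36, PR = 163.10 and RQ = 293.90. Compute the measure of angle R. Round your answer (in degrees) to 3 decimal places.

32.553

By the law of cosines, cos R = (PR² + RQ² − QP²) / (2·PR·RQ) ≈ 0.84290, so ∠R ≈ 32.55°.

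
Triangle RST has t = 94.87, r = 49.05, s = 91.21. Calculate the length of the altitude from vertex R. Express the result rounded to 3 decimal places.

h_R ≈ 89.499

Semiperimeter p = (49.05 + 91.21 + 94.87)/2 = 117.56.
Heron's formula: area = √(117.56·68.515·26.355·22.695) ≈ 2195.
The altitude from R has length 2·area/r ≈ 89.499.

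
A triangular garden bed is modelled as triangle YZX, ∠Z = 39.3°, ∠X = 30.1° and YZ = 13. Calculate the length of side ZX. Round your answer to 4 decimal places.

24.2642

The third angle is ∠Y = 180° − ∠Z − ∠X = 110.60°.
Law of sines: ZX = YZ·sin Y/sin X ≈ 24.264.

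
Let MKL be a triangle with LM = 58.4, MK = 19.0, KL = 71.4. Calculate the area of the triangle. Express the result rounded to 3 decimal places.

Semiperimeter s = (71.4 + 58.4 + 19)/2 = 74.4.
Heron's formula: area = √(74.4·3·16·55.4) ≈ 444.8.

area ≈ 444.797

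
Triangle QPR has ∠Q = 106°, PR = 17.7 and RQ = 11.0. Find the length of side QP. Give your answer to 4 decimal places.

Law of sines: sin P = RQ·sin Q/PR ≈ 0.59739.
Since PR ≥ RQ, only the acute value applies: ∠P ≈ 36.68°.
Then ∠R = 180° − ∠Q − ∠P ≈ 37.32°.
Law of sines gives QP = PR·sin R/sin Q ≈ 11.162.

11.1625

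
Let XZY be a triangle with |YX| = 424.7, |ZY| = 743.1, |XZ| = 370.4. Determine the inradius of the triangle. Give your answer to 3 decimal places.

Semiperimeter s = (743.1 + 424.7 + 370.4)/2 = 769.1.
Heron's formula: area = √(769.1·26·344.4·398.7) ≈ 52400.
Inradius = area/s = 52400/769.1 ≈ 68.132.

68.132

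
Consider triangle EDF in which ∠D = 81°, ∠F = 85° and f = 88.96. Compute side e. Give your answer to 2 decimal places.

The third angle is ∠E = 180° − ∠D − ∠F = 14.00°.
Law of sines: e = f·sin E/sin F ≈ 21.604.

21.60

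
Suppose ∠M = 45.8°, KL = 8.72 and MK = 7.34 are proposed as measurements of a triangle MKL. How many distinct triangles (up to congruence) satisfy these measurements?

1

MK·sin M = 7.34·sin(45.8°) ≈ 5.262.
Since KL ≥ MK, exactly one triangle exists.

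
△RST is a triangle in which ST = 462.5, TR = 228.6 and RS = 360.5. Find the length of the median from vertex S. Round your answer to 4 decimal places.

m_S ≈ 398.5834

Median from S: ½√(2·RS² + 2·ST² − TR²) ≈ 398.58.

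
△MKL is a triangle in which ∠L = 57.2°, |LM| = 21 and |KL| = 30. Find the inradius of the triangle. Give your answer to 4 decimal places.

By the law of cosines, |MK|² = |KL|² + |LM|² − 2·|KL|·|LM|·cos L = 658.45, so |MK| ≈ 25.66.
Area = ½·|KL|·|LM|·sin L ≈ 264.78.
Semiperimeter s = (30+21+25.66)/2 = 38.33.
Inradius = area/s = 264.78/38.33 ≈ 6.9078.

r ≈ 6.9078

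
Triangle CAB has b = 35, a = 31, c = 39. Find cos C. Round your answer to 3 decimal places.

By the law of cosines, cos C = (a² + b² − c²) / (2·a·b) ≈ 0.30645, so ∠C ≈ 72.15°.

0.306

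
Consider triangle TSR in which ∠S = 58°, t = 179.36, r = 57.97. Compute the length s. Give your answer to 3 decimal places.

156.559

By the law of cosines, s² = r² + t² − 2·r·t·cos S = 24511, so s ≈ 156.56.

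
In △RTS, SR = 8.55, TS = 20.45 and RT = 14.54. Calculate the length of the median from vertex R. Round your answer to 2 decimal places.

m_R ≈ 6.14

Median from R: ½√(2·SR² + 2·RT² − TS²) ≈ 6.1406.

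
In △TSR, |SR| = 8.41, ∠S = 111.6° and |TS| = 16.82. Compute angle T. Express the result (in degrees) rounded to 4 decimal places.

By the law of cosines, |RT|² = |TS|² + |SR|² − 2·|TS|·|SR|·cos S = 457.79, so |RT| ≈ 21.396.
Law of cosines again: cos T = (|RT|² + |TS|² − |SR|²)/(2·|RT|·|TS|) ≈ 0.93083, so ∠T ≈ 21.44°.

∠T ≈ 21.4360°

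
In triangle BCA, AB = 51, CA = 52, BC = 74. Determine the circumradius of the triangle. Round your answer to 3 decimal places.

By the law of cosines, cos B = (AB² + BC² − CA²) / (2·AB·BC) ≈ 0.71184, so ∠B ≈ 44.61°.
Circumradius = CA/(2 sin B) ≈ 37.019.

37.019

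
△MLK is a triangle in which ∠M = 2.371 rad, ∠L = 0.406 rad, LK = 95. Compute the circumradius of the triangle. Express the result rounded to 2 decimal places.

The third angle is ∠K = π − ∠M − ∠L = 0.365 rad.
Law of sines: KM = LK·sin L/sin M ≈ 53.863.
Law of sines: ML = LK·sin K/sin M ≈ 48.63.
Circumradius = LK/(2 sin M) ≈ 68.192.

68.19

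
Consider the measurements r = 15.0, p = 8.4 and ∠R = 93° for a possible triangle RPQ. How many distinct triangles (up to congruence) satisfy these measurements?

p·sin R = 8.4·sin(93°) ≈ 8.388.
Since ∠R is not acute, a triangle exists only if r > p; here r > p, so there is exactly one triangle.

1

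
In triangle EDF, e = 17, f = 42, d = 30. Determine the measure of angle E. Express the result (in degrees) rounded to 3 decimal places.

By the law of cosines, cos E = (d² + f² − e²) / (2·d·f) ≈ 0.94246, so ∠E ≈ 19.53°.

19.531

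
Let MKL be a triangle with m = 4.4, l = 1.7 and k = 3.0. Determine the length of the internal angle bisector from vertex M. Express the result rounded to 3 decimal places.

t_M ≈ 0.794

By the law of cosines, cos M = (k² + l² − m²) / (2·k·l) ≈ -0.73235, so ∠M ≈ 137.08°.
The bisector from M has length 2·k·l·cos(∠M/2)/(k+l) ≈ 0.79391.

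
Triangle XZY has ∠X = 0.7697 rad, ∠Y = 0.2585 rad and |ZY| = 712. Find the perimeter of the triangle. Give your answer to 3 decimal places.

1849.696

The third angle is ∠Z = π − ∠Y − ∠X = 2.1134 rad.
Law of sines: |YX| = |ZY|·sin Z/sin X ≈ 876.16.
Law of sines: |XZ| = |ZY|·sin Y/sin X ≈ 261.54.
Semiperimeter s = (712+876.16+261.54)/2 = 924.85.
Perimeter = 712 + 876.16 + 261.54 = 1849.7.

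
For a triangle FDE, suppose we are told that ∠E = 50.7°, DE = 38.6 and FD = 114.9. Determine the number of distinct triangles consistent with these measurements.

1

DE·sin E = 38.6·sin(50.7°) ≈ 29.87.
Since FD ≥ DE, exactly one triangle exists.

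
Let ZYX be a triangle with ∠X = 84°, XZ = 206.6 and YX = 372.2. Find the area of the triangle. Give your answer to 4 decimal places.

area ≈ 38237.6364

Area = ½·YX·XZ·sin X ≈ 38238.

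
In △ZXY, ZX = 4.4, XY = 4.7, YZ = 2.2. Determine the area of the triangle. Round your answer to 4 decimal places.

Semiperimeter s = (4.7 + 2.2 + 4.4)/2 = 5.65.
Heron's formula: area = √(5.65·0.95·3.45·1.25) ≈ 4.8112.

area ≈ 4.8112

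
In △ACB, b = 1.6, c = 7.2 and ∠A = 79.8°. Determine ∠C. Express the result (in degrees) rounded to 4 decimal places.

By the law of cosines, a² = c² + b² − 2·c·b·cos A = 50.32, so a ≈ 7.0937.
Law of cosines again: cos C = (b² + a² − c²)/(2·b·a) ≈ 0.04581, so ∠C ≈ 87.37°.

∠C ≈ 87.3741°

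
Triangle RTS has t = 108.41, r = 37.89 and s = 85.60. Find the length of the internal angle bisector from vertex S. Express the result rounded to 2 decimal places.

51.98

By the law of cosines, cos S = (r² + t² − s²) / (2·r·t) ≈ 0.71343, so ∠S ≈ 44.49°.
The bisector from S has length 2·r·t·cos(∠S/2)/(r+t) ≈ 51.975.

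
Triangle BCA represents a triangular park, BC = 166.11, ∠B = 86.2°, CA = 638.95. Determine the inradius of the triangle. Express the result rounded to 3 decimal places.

r ≈ 72.639

Law of sines: sin A = BC·sin B/CA ≈ 0.25940.
Since CA ≥ BC, only the acute value applies: ∠A ≈ 15.03°.
Then ∠C = 180° − ∠B − ∠A ≈ 78.77°.
Law of sines gives AB = CA·sin C/sin B ≈ 628.09.
Area = ½·CA·BC·sin C ≈ 52051.
Semiperimeter s = (638.95+628.09+166.11)/2 = 716.57.
Inradius = area/s = 52051/716.57 ≈ 72.639.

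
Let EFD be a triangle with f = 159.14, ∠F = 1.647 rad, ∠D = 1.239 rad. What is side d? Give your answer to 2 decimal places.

150.90

The third angle is ∠E = π − ∠F − ∠D = 0.256 rad.
Law of sines: d = f·sin D/sin F ≈ 150.9.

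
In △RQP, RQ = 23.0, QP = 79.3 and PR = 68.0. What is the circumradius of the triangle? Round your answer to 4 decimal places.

42.5527

By the law of cosines, cos R = (PR² + RQ² − QP²) / (2·PR·RQ) ≈ -0.36301, so ∠R ≈ 111.29°.
Circumradius = QP/(2 sin R) ≈ 42.553.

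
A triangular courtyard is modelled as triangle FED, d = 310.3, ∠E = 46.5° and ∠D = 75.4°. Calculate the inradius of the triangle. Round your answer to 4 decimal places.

75.1713

The third angle is ∠F = 180° − ∠E − ∠D = 58.10°.
Law of sines: f = d·sin F/sin D ≈ 272.23.
Law of sines: e = d·sin E/sin D ≈ 232.59.
Area = ½·d·f·sin E ≈ 30637.
Semiperimeter s = (272.23+232.59+310.3)/2 = 407.56.
Inradius = area/s = 30637/407.56 ≈ 75.171.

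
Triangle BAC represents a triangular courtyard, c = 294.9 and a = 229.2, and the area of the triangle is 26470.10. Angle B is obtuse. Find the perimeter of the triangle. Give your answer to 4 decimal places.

996.9040

From area = ½·a·c·sin B, we get sin B = 2·area/(a·c) ≈ 0.78324.
Taking the obtuse solution, ∠B ≈ 2.2417 rad.
Law of cosines then gives b ≈ 472.8.
Perimeter = 472.8 + 229.2 + 294.9 = 996.9.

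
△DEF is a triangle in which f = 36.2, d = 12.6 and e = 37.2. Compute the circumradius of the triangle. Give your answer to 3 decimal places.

R ≈ 18.682

By the law of cosines, cos D = (e² + f² − d²) / (2·e·f) ≈ 0.94142, so ∠D ≈ 19.71°.
Circumradius = d/(2 sin D) ≈ 18.682.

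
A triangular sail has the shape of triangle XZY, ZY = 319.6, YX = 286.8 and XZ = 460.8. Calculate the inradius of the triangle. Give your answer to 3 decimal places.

84.886

Semiperimeter s = (319.6 + 286.8 + 460.8)/2 = 533.6.
Heron's formula: area = √(533.6·214·246.8·72.8) ≈ 45295.
Inradius = area/s = 45295/533.6 ≈ 84.886.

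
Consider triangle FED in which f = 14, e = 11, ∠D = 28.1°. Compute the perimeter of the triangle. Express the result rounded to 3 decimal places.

31.731

By the law of cosines, d² = f² + e² − 2·f·e·cos D = 45.305, so d ≈ 6.7309.
Semiperimeter s = (14+11+6.7309)/2 = 15.865.
Perimeter = 14 + 11 + 6.7309 = 31.731.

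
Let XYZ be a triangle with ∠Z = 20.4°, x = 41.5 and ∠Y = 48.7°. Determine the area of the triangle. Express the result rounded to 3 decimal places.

area ≈ 241.385

The third angle is ∠X = 180° − ∠Y − ∠Z = 110.90°.
Law of sines: y = x·sin Y/sin X ≈ 33.373.
Law of sines: z = x·sin Z/sin X ≈ 15.485.
Area = ½·x·y·sin Z ≈ 241.38.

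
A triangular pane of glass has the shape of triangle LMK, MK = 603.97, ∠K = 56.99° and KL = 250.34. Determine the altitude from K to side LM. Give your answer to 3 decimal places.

By the law of cosines, LM² = MK² + KL² − 2·MK·KL·cos K = 2.6271e+05, so LM ≈ 512.55.
Area = ½·MK·KL·sin K ≈ 63395.
The altitude from K has length 2·area/LM ≈ 247.37.

h_K ≈ 247.372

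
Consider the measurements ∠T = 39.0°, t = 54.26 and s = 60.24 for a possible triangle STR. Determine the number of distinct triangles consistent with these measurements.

2

s·sin T = 60.24·sin(39.0°) ≈ 37.91.
Since s sin T < t < s (37.91 < 54.26 < 60.24), two triangles exist.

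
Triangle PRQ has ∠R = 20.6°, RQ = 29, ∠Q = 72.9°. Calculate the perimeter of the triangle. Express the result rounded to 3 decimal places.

perimeter ≈ 66.992

The third angle is ∠P = 180° − ∠R − ∠Q = 86.50°.
Law of sines: QP = RQ·sin R/sin P ≈ 10.222.
Law of sines: PR = RQ·sin Q/sin P ≈ 27.77.
Semiperimeter s = (29+10.222+27.77)/2 = 33.496.
Perimeter = 29 + 10.222 + 27.77 = 66.992.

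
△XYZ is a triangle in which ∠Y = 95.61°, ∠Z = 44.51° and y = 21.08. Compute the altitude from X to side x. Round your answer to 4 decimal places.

The third angle is ∠X = 180° − ∠Y − ∠Z = 39.88°.
Law of sines: x = y·sin X/sin Y ≈ 13.581.
Law of sines: z = y·sin Z/sin Y ≈ 14.849.
Area = ½·y·x·sin Z ≈ 100.35.
The altitude from X has length 2·area/x ≈ 14.778.

h_X ≈ 14.7778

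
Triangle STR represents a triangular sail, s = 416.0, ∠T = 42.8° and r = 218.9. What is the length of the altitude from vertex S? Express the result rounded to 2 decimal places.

By the law of cosines, t² = r² + s² − 2·r·s·cos T = 87343, so t ≈ 295.54.
Area = ½·r·s·sin T ≈ 30936.
The altitude from S has length 2·area/s ≈ 148.73.

h_S ≈ 148.73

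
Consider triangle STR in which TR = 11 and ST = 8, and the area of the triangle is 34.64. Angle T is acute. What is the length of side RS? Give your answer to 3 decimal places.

8.745

From area = ½·ST·TR·sin T, we get sin T = 2·area/(ST·TR) ≈ 0.78727.
Taking the acute solution, ∠T ≈ 51.93°.
Law of cosines then gives RS ≈ 8.7451.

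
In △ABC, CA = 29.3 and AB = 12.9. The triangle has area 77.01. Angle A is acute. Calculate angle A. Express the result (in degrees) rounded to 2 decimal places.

From area = ½·CA·AB·sin A, we get sin A = 2·area/(CA·AB) ≈ 0.40749.
Taking the acute solution, ∠A ≈ 24.05°.

24.05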